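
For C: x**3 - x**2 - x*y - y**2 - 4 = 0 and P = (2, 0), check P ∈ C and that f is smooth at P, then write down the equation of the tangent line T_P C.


Tangent line at P: 8*x - 2*y - 16 = 0.

Step 1: f(2, 0) = 0, so P lies on C.
Step 2: partial derivatives
  f_x(x, y) = 3*x**2 - 2*x - y, f_y(x, y) = -x - 2*y.
  f_x(P) = 8, f_y(P) = -2 (gradient nonzero, so P is smooth).
Step 3: tangent line at P: 8·(x − 2) + -2·(y − 0) = 0.
Expanding: 8*x - 2*y - 16 = 0.


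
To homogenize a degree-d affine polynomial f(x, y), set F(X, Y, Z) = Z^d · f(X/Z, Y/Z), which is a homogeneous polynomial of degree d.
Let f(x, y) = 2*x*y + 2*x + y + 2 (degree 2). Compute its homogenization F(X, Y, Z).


F(X, Y, Z) = 2*X*Y + 2*X*Z + Y*Z + 2*Z**2

deg(f) = 2.
Substitute x = X/Z, y = Y/Z into f, then multiply by Z^2.
  monomial 2·x^1·y^1 ↦ 2·X^1·Y^1·Z^0.
  monomial 2·x^1·y^0 ↦ 2·X^1·Y^0·Z^1.
  monomial 1·x^0·y^1 ↦ 1·X^0·Y^1·Z^1.
  monomial 2·x^0·y^0 ↦ 2·X^0·Y^0·Z^2.
Collecting: F(X, Y, Z) = 2*X*Y + 2*X*Z + Y*Z + 2*Z**2.


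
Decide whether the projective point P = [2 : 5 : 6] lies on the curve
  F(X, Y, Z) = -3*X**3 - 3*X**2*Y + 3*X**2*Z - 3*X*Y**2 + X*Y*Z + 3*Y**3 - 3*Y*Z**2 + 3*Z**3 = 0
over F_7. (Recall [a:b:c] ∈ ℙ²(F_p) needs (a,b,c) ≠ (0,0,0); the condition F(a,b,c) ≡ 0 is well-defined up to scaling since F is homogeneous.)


F(2,5,6) ≡ 3 (mod 7); P is NOT on the curve.

Evaluate F(2, 5, 6) term-by-term (mod 7).
  -3*X**3 ↦ -3·8·1·1 = -24
  -3*X**2*Y ↦ -3·4·5·1 = -60
  3*X**2*Z ↦ 3·4·1·6 = 72
  -3*X*Y**2 ↦ -3·2·25·1 = -150
  X*Y*Z ↦ 1·2·5·6 = 60
  3*Y**3 ↦ 3·1·125·1 = 375
  -3*Y*Z**2 ↦ -3·1·5·36 = -540
  3*Z**3 ↦ 3·1·1·216 = 648
Sum: F(2, 5, 6) = (-24) + (-60) + (72) + (-150) + (60) + (375) + (-540) + (648) = 381.
Reducing mod 7: 381 ≡ 3 (mod 7).
Since F(a, b, c) ≡ 3 ≠ 0 (mod 7), P does NOT lie on the curve.


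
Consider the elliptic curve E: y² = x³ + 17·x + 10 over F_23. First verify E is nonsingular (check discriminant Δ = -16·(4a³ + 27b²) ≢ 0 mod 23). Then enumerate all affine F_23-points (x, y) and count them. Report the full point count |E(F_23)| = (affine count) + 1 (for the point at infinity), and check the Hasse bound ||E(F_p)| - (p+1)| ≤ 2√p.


Affine points = {(2, 11), (2, 12), (4, 2), (4, 21), (5, 6), (5, 17), (6, 11), (6, 12), (7, 9), (7, 14), (9, 8), (9, 15), (13, 6), (13, 17), (14, 5), (14, 18), (15, 11), (15, 12), (16, 10), (16, 13), (19, 4), (19, 19), (20, 1), (20, 22)}; affine count = 24; |E(F_23)| = 25.

Discriminant check: Δ ∝ 4a³ + 27b² = 4·17³ + 27·10² = 4·4913 + 27·100 ≡ 19 (mod 23). Nonzero ⇒ E is nonsingular.
For each x ∈ F_23, compute rhs = x³ + 17·x + 10 mod 23, then count y ∈ F_23 with y² ≡ rhs.
  x = 0: rhs = 10, matching y values: none (0 points).
  x = 1: rhs = 5, matching y values: none (0 points).
  x = 2: rhs = 6, matching y values: 11, 12 (2 points).
  x = 3: rhs = 19, matching y values: none (0 points).
  x = 4: rhs = 4, matching y values: 2, 21 (2 points).
  x = 5: rhs = 13, matching y values: 6, 17 (2 points).
  x = 6: rhs = 6, matching y values: 11, 12 (2 points).
  x = 7: rhs = 12, matching y values: 9, 14 (2 points).
  x = 8: rhs = 14, matching y values: none (0 points).
  x = 9: rhs = 18, matching y values: 8, 15 (2 points).
  x = 10: rhs = 7, matching y values: none (0 points).
  x = 11: rhs = 10, matching y values: none (0 points).
  x = 12: rhs = 10, matching y values: none (0 points).
  x = 13: rhs = 13, matching y values: 6, 17 (2 points).
  x = 14: rhs = 2, matching y values: 5, 18 (2 points).
  x = 15: rhs = 6, matching y values: 11, 12 (2 points).
  x = 16: rhs = 8, matching y values: 10, 13 (2 points).
  x = 17: rhs = 14, matching y values: none (0 points).
  x = 18: rhs = 7, matching y values: none (0 points).
  x = 19: rhs = 16, matching y values: 4, 19 (2 points).
  x = 20: rhs = 1, matching y values: 1, 22 (2 points).
  x = 21: rhs = 14, matching y values: none (0 points).
  x = 22: rhs = 15, matching y values: none (0 points).
Total affine count: 24.
Full point count |E(F_23)| = 24 + 1 = 25.
Hasse bound: |25 − (23+1)| = |1| = 1 ≤ 2√23 ≈ 9.5917 ✓.


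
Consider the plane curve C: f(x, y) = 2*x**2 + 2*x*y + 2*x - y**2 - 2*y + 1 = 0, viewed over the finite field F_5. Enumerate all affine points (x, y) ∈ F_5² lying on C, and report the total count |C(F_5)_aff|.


Affine F_5-points: {(1, 0), (2, 3), (2, 4), (3, 0), (3, 4), (4, 3)}; count = 6.

For each of the 25 pairs (x, y) ∈ F_5², evaluate f(x, y) mod 5. Record the zeros.
  x = 0: [0↦1, 1↦3, 2↦3, 3↦1, 4↦2]  zeros at y ∈ ∅
  x = 1: [0↦0, 1↦4, 2↦1, 3↦1, 4↦4]  zeros at y ∈ {0}
  x = 2: [0↦3, 1↦4, 2↦3, 3↦0, 4↦0]  zeros at y ∈ {3, 4}
  x = 3: [0↦0, 1↦3, 2↦4, 3↦3, 4↦0]  zeros at y ∈ {0, 4}
  x = 4: [0↦1, 1↦1, 2↦4, 3↦0, 4↦4]  zeros at y ∈ {3}
Collecting zeros: affine points = {(1, 0), (2, 3), (2, 4), (3, 0), (3, 4), (4, 3)}.
Total count |C(F_5)_aff| = 6.


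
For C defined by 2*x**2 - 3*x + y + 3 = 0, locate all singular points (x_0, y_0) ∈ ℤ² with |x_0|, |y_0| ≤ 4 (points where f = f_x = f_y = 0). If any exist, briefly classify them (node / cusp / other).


No singular points in the scanned grid; C is smooth there.

Compute partial derivatives:
  f_x = 4*x - 3.
  f_y = 1.
f_y = 1 is a nonzero constant, so f_y never vanishes: no point (x, y) can satisfy f = f_x = f_y = 0. In particular no (x, y) ∈ {−4, ..., 4}² is singular; the curve is smooth.


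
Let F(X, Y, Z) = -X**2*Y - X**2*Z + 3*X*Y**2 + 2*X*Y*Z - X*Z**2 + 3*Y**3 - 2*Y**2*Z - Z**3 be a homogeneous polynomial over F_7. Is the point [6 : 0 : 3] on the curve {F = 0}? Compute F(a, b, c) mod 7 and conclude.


F(6,0,3) ≡ 0 (mod 7); P is on the curve.

Evaluate F(6, 0, 3) term-by-term (mod 7).
  -X**2*Y ↦ -1·36·0·1 = 0
  -X**2*Z ↦ -1·36·1·3 = -108
  3*X*Y**2 ↦ 3·6·0·1 = 0
  2*X*Y*Z ↦ 2·6·0·3 = 0
  -X*Z**2 ↦ -1·6·1·9 = -54
  3*Y**3 ↦ 3·1·0·1 = 0
  -2*Y**2*Z ↦ -2·1·0·3 = 0
  -Z**3 ↦ -1·1·1·27 = -27
Sum: F(6, 0, 3) = (0) + (-108) + (0) + (0) + (-54) + (0) + (0) + (-27) = -189.
Reducing mod 7: -189 ≡ 0 (mod 7).
Since F(a, b, c) ≡ 0 (mod 7), P lies on the curve.


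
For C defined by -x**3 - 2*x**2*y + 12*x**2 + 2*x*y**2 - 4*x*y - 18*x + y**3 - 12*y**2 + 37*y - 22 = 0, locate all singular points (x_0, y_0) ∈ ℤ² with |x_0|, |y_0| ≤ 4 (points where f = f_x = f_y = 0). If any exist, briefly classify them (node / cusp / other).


Singular points: {(2, 3)}; classification: cusp.

Compute partial derivatives:
  f_x = -3*x**2 - 4*x*y + 24*x + 2*y**2 - 4*y - 18.
  f_y = -2*x**2 + 4*x*y - 4*x + 3*y**2 - 24*y + 37.
Scan x_0 ∈ {−4, ..., 4}. For each x_0, f_y(x_0, y) is a polynomial in y; find its integer roots y ∈ {−4, ..., 4}, then test f_x and f at those candidates.
  x = -4: f_y(-4, y) = 3*y**2 - 40*y + 21; no integer root y with |y| ≤ 4.
  x = -3: f_y(-3, y) = 3*y**2 - 36*y + 31; no integer root y with |y| ≤ 4.
  x = -2: f_y(-2, y) = 3*y**2 - 32*y + 37; no integer root y with |y| ≤ 4.
  x = -1: f_y(-1, y) = 3*y**2 - 28*y + 39; no integer root y with |y| ≤ 4.
  x = 0: f_y(0, y) = 3*y**2 - 24*y + 37; no integer root y with |y| ≤ 4.
  x = 1: f_y(1, y) = 3*y**2 - 20*y + 31; no integer root y with |y| ≤ 4.
  x = 2: f_y(2, y) = 3*y**2 - 16*y + 21; vanishes at y ∈ {3}. (2, 3): f_x = 0, f = 0 — SINGULAR.
  x = 3: f_y(3, y) = 3*y**2 - 12*y + 7; no integer root y with |y| ≤ 4.
  x = 4: f_y(4, y) = 3*y**2 - 8*y - 11; vanishes at y ∈ {-1}. (4, -1): f_x = 52 ≠ 0.
Only singular point on the grid: (2, 3).
Classify: substitute x = 2 + u, y = 3 + v and expand: f = -u**3 - 2*u**2*v + 2*u*v**2 + v**3 + v**2.
No constant or linear terms (consistent with a singular point). Quadratic part: v**2. Cubic part: -u**3 - 2*u**2*v + 2*u*v**2 + v**3.
The quadratic part v**2 is a perfect square, so there is a single (double) tangent line v = 0, i.e. y = 3. Restricting the cubic part to that line (v = 0) leaves -u**3 ≠ 0, so f is not divisible by v and the branch is v² ≈ u**3 to lowest order — this is a cusp.
Classification: cusp.


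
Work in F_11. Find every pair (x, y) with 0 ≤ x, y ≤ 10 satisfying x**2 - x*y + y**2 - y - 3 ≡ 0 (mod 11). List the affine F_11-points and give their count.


Affine F_11-points: {(1, 6), (1, 7), (2, 5), (2, 9), (3, 5), (3, 10), (5, 0), (5, 6), (6, 0), (6, 7), (7, 9), (7, 10)}; count = 12.

For each of the 121 pairs (x, y) ∈ F_11², evaluate f(x, y) mod 11. Record the zeros.
  x = 0: [0↦8, 1↦8, 2↦10, 3↦3, 4↦9, 5↦6, 6↦5, 7↦6, 8↦9, 9↦3, 10↦10]  zeros at y ∈ ∅
  x = 1: [0↦9, 1↦8, 2↦9, 3↦1, 4↦6, 5↦2, 6↦0, 7↦0, 8↦2, 9↦6, 10↦1]  zeros at y ∈ {6, 7}
  x = 2: [0↦1, 1↦10, 2↦10, 3↦1, 4↦5, 5↦0, 6↦8, 7↦7, 8↦8, 9↦0, 10↦5]  zeros at y ∈ {5, 9}
  x = 3: [0↦6, 1↦3, 2↦2, 3↦3, 4↦6, 5↦0, 6↦7, 7↦5, 8↦5, 9↦7, 10↦0]  zeros at y ∈ {5, 10}
  x = 4: [0↦2, 1↦9, 2↦7, 3↦7, 4↦9, 5↦2, 6↦8, 7↦5, 8↦4, 9↦5, 10↦8]  zeros at y ∈ ∅
  x = 5: [0↦0, 1↦6, 2↦3, 3↦2, 4↦3, 5↦6, 6↦0, 7↦7, 8↦5, 9↦5, 10↦7]  zeros at y ∈ {0, 6}
  x = 6: [0↦0, 1↦5, 2↦1, 3↦10, 4↦10, 5↦1, 6↦5, 7↦0, 8↦8, 9↦7, 10↦8]  zeros at y ∈ {0, 7}
  x = 7: [0↦2, 1↦6, 2↦1, 3↦9, 4↦8, 5↦9, 6↦1, 7↦6, 8↦2, 9↦0, 10↦0]  zeros at y ∈ {9, 10}
  x = 8: [0↦6, 1↦9, 2↦3, 3↦10, 4↦8, 5↦8, 6↦10, 7↦3, 8↦9, 9↦6, 10↦5]  zeros at y ∈ ∅
  x = 9: [0↦1, 1↦3, 2↦7, 3↦2, 4↦10, 5↦9, 6↦10, 7↦2, 8↦7, 9↦3, 10↦1]  zeros at y ∈ ∅
  x = 10: [0↦9, 1↦10, 2↦2, 3↦7, 4↦3, 5↦1, 6↦1, 7↦3, 8↦7, 9↦2, 10↦10]  zeros at y ∈ ∅
Collecting zeros: affine points = {(1, 6), (1, 7), (2, 5), (2, 9), (3, 5), (3, 10), (5, 0), (5, 6), (6, 0), (6, 7), (7, 9), (7, 10)}.
Total count |C(F_11)_aff| = 12.


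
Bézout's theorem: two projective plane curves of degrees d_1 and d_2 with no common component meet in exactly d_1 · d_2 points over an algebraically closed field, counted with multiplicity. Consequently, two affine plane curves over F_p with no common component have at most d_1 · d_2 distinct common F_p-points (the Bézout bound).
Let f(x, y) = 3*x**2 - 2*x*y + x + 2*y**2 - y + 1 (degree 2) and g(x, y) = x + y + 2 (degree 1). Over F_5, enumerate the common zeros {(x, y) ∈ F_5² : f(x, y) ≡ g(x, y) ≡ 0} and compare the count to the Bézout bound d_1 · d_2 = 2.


Common zeros: ∅; count = 0; Bézout bound = 2.

deg(f) = 2, deg(g) = 1, so Bézout bound = 2.
Scan x ∈ F_5. For each x, list the y ∈ F_5 with f(x, y) ≡ 0 and those with g(x, y) ≡ 0 (mod 5); the common zeros in that column are the intersection.
  x = 0: f ≡ 0 at y ∈ ∅; g ≡ 0 at y ∈ {3}; common: ∅.
  x = 1: f ≡ 0 at y ∈ {0, 4}; g ≡ 0 at y ∈ {2}; common: ∅.
  x = 2: f ≡ 0 at y ∈ {0}; g ≡ 0 at y ∈ {1}; common: ∅.
  x = 3: f ≡ 0 at y ∈ {2, 4}; g ≡ 0 at y ∈ {0}; common: ∅.
  x = 4: f ≡ 0 at y ∈ ∅; g ≡ 0 at y ∈ {4}; common: ∅.
Collecting: common zeros = ∅, so the count is 0.
Comparison with the Bézout bound: 0 ≤ 2 = deg(f)·deg(g), as expected for curves with no common component (the affine F_5-count falls short of the bound because intersections may lie at infinity, over extension fields, or carry multiplicity).


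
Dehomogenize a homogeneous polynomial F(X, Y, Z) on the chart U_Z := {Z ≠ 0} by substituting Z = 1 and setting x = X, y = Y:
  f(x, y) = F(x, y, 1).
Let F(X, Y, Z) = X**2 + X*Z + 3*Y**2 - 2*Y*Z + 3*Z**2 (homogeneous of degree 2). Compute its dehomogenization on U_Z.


f(x, y) = x**2 + x + 3*y**2 - 2*y + 3

On U_Z we set Z = 1. Each monomial c·X^i·Y^j·Z^k in F becomes c·x^i·y^j·1^k = c·x^i·y^j.
Substituting Z = 1: F(X, Y, 1) = x**2 + x + 3*y**2 - 2*y + 3.
Note: deg(f) ≤ deg(F) = 2; strict inequality happens when F is divisible by Z (lost terms).


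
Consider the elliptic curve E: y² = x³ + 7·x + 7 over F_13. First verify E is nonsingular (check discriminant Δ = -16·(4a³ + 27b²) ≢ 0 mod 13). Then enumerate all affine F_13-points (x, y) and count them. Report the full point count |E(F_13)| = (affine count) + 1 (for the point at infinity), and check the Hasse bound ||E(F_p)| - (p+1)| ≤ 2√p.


Affine points = {(2, 4), (2, 9), (3, 4), (3, 9), (7, 3), (7, 10), (8, 4), (8, 9), (12, 5), (12, 8)}; affine count = 10; |E(F_13)| = 11.

Discriminant check: Δ ∝ 4a³ + 27b² = 4·7³ + 27·7² = 4·343 + 27·49 ≡ 4 (mod 13). Nonzero ⇒ E is nonsingular.
For each x ∈ F_13, compute rhs = x³ + 7·x + 7 mod 13, then count y ∈ F_13 with y² ≡ rhs.
  x = 0: rhs = 7, matching y values: none (0 points).
  x = 1: rhs = 2, matching y values: none (0 points).
  x = 2: rhs = 3, matching y values: 4, 9 (2 points).
  x = 3: rhs = 3, matching y values: 4, 9 (2 points).
  x = 4: rhs = 8, matching y values: none (0 points).
  x = 5: rhs = 11, matching y values: none (0 points).
  x = 6: rhs = 5, matching y values: none (0 points).
  x = 7: rhs = 9, matching y values: 3, 10 (2 points).
  x = 8: rhs = 3, matching y values: 4, 9 (2 points).
  x = 9: rhs = 6, matching y values: none (0 points).
  x = 10: rhs = 11, matching y values: none (0 points).
  x = 11: rhs = 11, matching y values: none (0 points).
  x = 12: rhs = 12, matching y values: 5, 8 (2 points).
Total affine count: 10.
Full point count |E(F_13)| = 10 + 1 = 11.
Hasse bound: |11 − (13+1)| = |-3| = 3 ≤ 2√13 ≈ 7.2111 ✓.


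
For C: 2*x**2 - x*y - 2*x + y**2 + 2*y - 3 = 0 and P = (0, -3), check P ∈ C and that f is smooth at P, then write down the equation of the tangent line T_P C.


Tangent line at P: x - 4*y - 12 = 0.

Step 1: f(0, -3) = 0, so P lies on C.
Step 2: partial derivatives
  f_x(x, y) = 4*x - y - 2, f_y(x, y) = -x + 2*y + 2.
  f_x(P) = 1, f_y(P) = -4 (gradient nonzero, so P is smooth).
Step 3: tangent line at P: 1·(x − 0) + -4·(y − -3) = 0.
Expanding: x - 4*y - 12 = 0.


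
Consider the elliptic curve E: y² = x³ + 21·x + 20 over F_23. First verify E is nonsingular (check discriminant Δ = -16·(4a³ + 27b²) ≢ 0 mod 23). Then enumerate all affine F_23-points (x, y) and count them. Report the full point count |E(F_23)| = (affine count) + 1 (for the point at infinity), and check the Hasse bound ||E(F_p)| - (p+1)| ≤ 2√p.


Affine points = {(2, 1), (2, 22), (3, 8), (3, 15), (7, 2), (7, 21), (9, 8), (9, 15), (11, 8), (11, 15), (13, 11), (13, 12), (16, 6), (16, 17), (17, 0), (21, 4), (21, 19)}; affine count = 17; |E(F_23)| = 18.

Discriminant check: Δ ∝ 4a³ + 27b² = 4·21³ + 27·20² = 4·9261 + 27·400 ≡ 4 (mod 23). Nonzero ⇒ E is nonsingular.
For each x ∈ F_23, compute rhs = x³ + 21·x + 20 mod 23, then count y ∈ F_23 with y² ≡ rhs.
  x = 0: rhs = 20, matching y values: none (0 points).
  x = 1: rhs = 19, matching y values: none (0 points).
  x = 2: rhs = 1, matching y values: 1, 22 (2 points).
  x = 3: rhs = 18, matching y values: 8, 15 (2 points).
  x = 4: rhs = 7, matching y values: none (0 points).
  x = 5: rhs = 20, matching y values: none (0 points).
  x = 6: rhs = 17, matching y values: none (0 points).
  x = 7: rhs = 4, matching y values: 2, 21 (2 points).
  x = 8: rhs = 10, matching y values: none (0 points).
  x = 9: rhs = 18, matching y values: 8, 15 (2 points).
  x = 10: rhs = 11, matching y values: none (0 points).
  x = 11: rhs = 18, matching y values: 8, 15 (2 points).
  x = 12: rhs = 22, matching y values: none (0 points).
  x = 13: rhs = 6, matching y values: 11, 12 (2 points).
  x = 14: rhs = 22, matching y values: none (0 points).
  x = 15: rhs = 7, matching y values: none (0 points).
  x = 16: rhs = 13, matching y values: 6, 17 (2 points).
  x = 17: rhs = 0, matching y values: 0 (1 points).
  x = 18: rhs = 20, matching y values: none (0 points).
  x = 19: rhs = 10, matching y values: none (0 points).
  x = 20: rhs = 22, matching y values: none (0 points).
  x = 21: rhs = 16, matching y values: 4, 19 (2 points).
  x = 22: rhs = 21, matching y values: none (0 points).
Total affine count: 17.
Full point count |E(F_23)| = 17 + 1 = 18.
Hasse bound: |18 − (23+1)| = |-6| = 6 ≤ 2√23 ≈ 9.5917 ✓.


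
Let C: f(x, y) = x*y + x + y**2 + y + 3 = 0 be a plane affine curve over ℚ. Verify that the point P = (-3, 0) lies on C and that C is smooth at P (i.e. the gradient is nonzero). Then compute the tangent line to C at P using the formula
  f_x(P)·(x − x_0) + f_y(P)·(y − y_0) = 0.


Tangent line at P: x - 2*y + 3 = 0.

Step 1: f(-3, 0) = 0, so P lies on C.
Step 2: partial derivatives
  f_x(x, y) = y + 1, f_y(x, y) = x + 2*y + 1.
  f_x(P) = 1, f_y(P) = -2 (gradient nonzero, so P is smooth).
Step 3: tangent line at P: 1·(x − -3) + -2·(y − 0) = 0.
Expanding: x - 2*y + 3 = 0.


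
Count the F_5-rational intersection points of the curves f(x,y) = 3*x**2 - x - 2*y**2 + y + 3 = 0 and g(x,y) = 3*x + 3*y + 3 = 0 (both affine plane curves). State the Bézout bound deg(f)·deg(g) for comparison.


Common zeros: {(0, 4), (1, 3)}; count = 2; Bézout bound = 2.

deg(f) = 2, deg(g) = 1, so Bézout bound = 2.
Scan x ∈ F_5. For each x, list the y ∈ F_5 with f(x, y) ≡ 0 and those with g(x, y) ≡ 0 (mod 5); the common zeros in that column are the intersection.
  x = 0: f ≡ 0 at y ∈ {4}; g ≡ 0 at y ∈ {4}; common: {4}.
  x = 1: f ≡ 0 at y ∈ {0, 3}; g ≡ 0 at y ∈ {3}; common: {3}.
  x = 2: f ≡ 0 at y ∈ {4}; g ≡ 0 at y ∈ {2}; common: ∅.
  x = 3: f ≡ 0 at y ∈ ∅; g ≡ 0 at y ∈ {1}; common: ∅.
  x = 4: f ≡ 0 at y ∈ ∅; g ≡ 0 at y ∈ {0}; common: ∅.
Collecting: common zeros = {(0, 4), (1, 3)}, so the count is 2.
Comparison with the Bézout bound: 2 ≤ 2 = deg(f)·deg(g), as expected for curves with no common component (the bound is attained).


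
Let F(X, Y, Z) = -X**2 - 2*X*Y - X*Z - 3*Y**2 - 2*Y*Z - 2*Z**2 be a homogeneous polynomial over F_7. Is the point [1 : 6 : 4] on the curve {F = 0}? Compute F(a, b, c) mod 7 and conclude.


F(1,6,4) ≡ 5 (mod 7); P is NOT on the curve.

Evaluate F(1, 6, 4) term-by-term (mod 7).
  -X**2 ↦ -1·1·1·1 = -1
  -2*X*Y ↦ -2·1·6·1 = -12
  -X*Z ↦ -1·1·1·4 = -4
  -3*Y**2 ↦ -3·1·36·1 = -108
  -2*Y*Z ↦ -2·1·6·4 = -48
  -2*Z**2 ↦ -2·1·1·16 = -32
Sum: F(1, 6, 4) = (-1) + (-12) + (-4) + (-108) + (-48) + (-32) = -205.
Reducing mod 7: -205 ≡ 5 (mod 7).
Since F(a, b, c) ≡ 5 ≠ 0 (mod 7), P does NOT lie on the curve.


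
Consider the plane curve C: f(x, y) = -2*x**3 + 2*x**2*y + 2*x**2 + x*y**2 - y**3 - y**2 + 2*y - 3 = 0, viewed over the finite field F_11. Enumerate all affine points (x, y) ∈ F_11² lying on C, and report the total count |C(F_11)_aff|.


Affine F_11-points: {(0, 2), (0, 3), (0, 5), (1, 1), (2, 0), (4, 0), (6, 0), (7, 3), (7, 5), (7, 9), (8, 3), (8, 7), (8, 8), (10, 5)}; count = 14.

For each of the 121 pairs (x, y) ∈ F_11², evaluate f(x, y) mod 11. Record the zeros.
  x = 0: [0↦8, 1↦8, 2↦0, 3↦0, 4↦2, 5↦0, 6↦10, 7↦4, 8↦9, 9↦8, 10↦6]  zeros at y ∈ {2, 3, 5}
  x = 1: [0↦8, 1↦0, 2↦8, 3↦4, 4↦4, 5↦2, 6↦3, 7↦1, 8↦1, 9↦8, 10↦5]  zeros at y ∈ {1}
  x = 2: [0↦0, 1↦10, 2↦5, 3↦1, 4↦3, 5↦5, 6↦1, 7↦7, 8↦6, 9↦3, 10↦3]  zeros at y ∈ {0}
  x = 3: [0↦5, 1↦4, 2↦1, 3↦1, 4↦9, 5↦8, 6↦3, 7↦10, 8↦1, 9↦3, 10↦10]  zeros at y ∈ ∅
  x = 4: [0↦0, 1↦3, 2↦6, 3↦3, 4↦10, 5↦10, 6↦8, 7↦9, 8↦7, 9↦7, 10↦3]  zeros at y ∈ {0}
  x = 5: [0↦6, 1↦6, 2↦8, 3↦6, 4↦5, 5↦10, 6↦4, 7↦3, 8↦1, 9↦3, 10↦3]  zeros at y ∈ ∅
  x = 6: [0↦0, 1↦1, 2↦6, 3↦9, 4↦4, 5↦7, 6↦1, 7↦2, 8↦4, 9↦1, 10↦9]  zeros at y ∈ {0}
  x = 7: [0↦3, 1↦9, 2↦10, 3↦0, 4↦6, 5↦0, 6↦9, 7↦5, 8↦4, 9↦0, 10↦9]  zeros at y ∈ {3, 5, 9}
  x = 8: [0↦3, 1↦7, 2↦8, 3↦0, 4↦10, 5↦10, 6↦5, 7↦0, 8↦0, 9↦10, 10↦2]  zeros at y ∈ {3, 7, 8}
  x = 9: [0↦10, 1↦5, 2↦10, 3↦8, 4↦4, 5↦3, 6↦10, 7↦8, 8↦2, 9↦8, 10↦9]  zeros at y ∈ ∅
  x = 10: [0↦1, 1↦2, 2↦4, 3↦1, 4↦9, 5↦0, 6↦1, 7↦6, 8↦9, 9↦4, 10↦7]  zeros at y ∈ {5}
Collecting zeros: affine points = {(0, 2), (0, 3), (0, 5), (1, 1), (2, 0), (4, 0), (6, 0), (7, 3), (7, 5), (7, 9), (8, 3), (8, 7), (8, 8), (10, 5)}.
Total count |C(F_11)_aff| = 14.


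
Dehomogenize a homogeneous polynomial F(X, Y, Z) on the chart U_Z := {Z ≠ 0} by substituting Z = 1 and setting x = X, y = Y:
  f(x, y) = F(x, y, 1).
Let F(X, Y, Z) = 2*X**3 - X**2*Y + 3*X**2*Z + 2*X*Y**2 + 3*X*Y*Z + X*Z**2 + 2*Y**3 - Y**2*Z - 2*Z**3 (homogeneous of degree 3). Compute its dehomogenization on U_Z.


f(x, y) = 2*x**3 - x**2*y + 3*x**2 + 2*x*y**2 + 3*x*y + x + 2*y**3 - y**2 - 2

On U_Z we set Z = 1. Each monomial c·X^i·Y^j·Z^k in F becomes c·x^i·y^j·1^k = c·x^i·y^j.
Substituting Z = 1: F(X, Y, 1) = 2*x**3 - x**2*y + 3*x**2 + 2*x*y**2 + 3*x*y + x + 2*y**3 - y**2 - 2.
Note: deg(f) ≤ deg(F) = 3; strict inequality happens when F is divisible by Z (lost terms).


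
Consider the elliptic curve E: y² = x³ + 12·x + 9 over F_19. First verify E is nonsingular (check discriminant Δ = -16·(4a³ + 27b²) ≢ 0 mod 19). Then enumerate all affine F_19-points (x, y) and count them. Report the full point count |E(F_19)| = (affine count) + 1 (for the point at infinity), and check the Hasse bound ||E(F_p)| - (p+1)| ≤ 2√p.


Affine points = {(0, 3), (0, 16), (4, 8), (4, 11), (5, 2), (5, 17), (8, 3), (8, 16), (11, 3), (11, 16), (12, 0), (13, 5), (13, 14), (15, 7), (15, 12)}; affine count = 15; |E(F_19)| = 16.

Discriminant check: Δ ∝ 4a³ + 27b² = 4·12³ + 27·9² = 4·1728 + 27·81 ≡ 17 (mod 19). Nonzero ⇒ E is nonsingular.
For each x ∈ F_19, compute rhs = x³ + 12·x + 9 mod 19, then count y ∈ F_19 with y² ≡ rhs.
  x = 0: rhs = 9, matching y values: 3, 16 (2 points).
  x = 1: rhs = 3, matching y values: none (0 points).
  x = 2: rhs = 3, matching y values: none (0 points).
  x = 3: rhs = 15, matching y values: none (0 points).
  x = 4: rhs = 7, matching y values: 8, 11 (2 points).
  x = 5: rhs = 4, matching y values: 2, 17 (2 points).
  x = 6: rhs = 12, matching y values: none (0 points).
  x = 7: rhs = 18, matching y values: none (0 points).
  x = 8: rhs = 9, matching y values: 3, 16 (2 points).
  x = 9: rhs = 10, matching y values: none (0 points).
  x = 10: rhs = 8, matching y values: none (0 points).
  x = 11: rhs = 9, matching y values: 3, 16 (2 points).
  x = 12: rhs = 0, matching y values: 0 (1 points).
  x = 13: rhs = 6, matching y values: 5, 14 (2 points).
  x = 14: rhs = 14, matching y values: none (0 points).
  x = 15: rhs = 11, matching y values: 7, 12 (2 points).
  x = 16: rhs = 3, matching y values: none (0 points).
  x = 17: rhs = 15, matching y values: none (0 points).
  x = 18: rhs = 15, matching y values: none (0 points).
Total affine count: 15.
Full point count |E(F_19)| = 15 + 1 = 16.
Hasse bound: |16 − (19+1)| = |-4| = 4 ≤ 2√19 ≈ 8.7178 ✓.


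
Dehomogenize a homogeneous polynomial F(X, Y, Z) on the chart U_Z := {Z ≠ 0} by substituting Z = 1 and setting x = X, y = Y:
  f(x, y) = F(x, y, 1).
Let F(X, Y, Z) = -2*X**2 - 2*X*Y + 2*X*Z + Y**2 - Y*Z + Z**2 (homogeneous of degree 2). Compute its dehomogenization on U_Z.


f(x, y) = -2*x**2 - 2*x*y + 2*x + y**2 - y + 1

On U_Z we set Z = 1. Each monomial c·X^i·Y^j·Z^k in F becomes c·x^i·y^j·1^k = c·x^i·y^j.
Substituting Z = 1: F(X, Y, 1) = -2*x**2 - 2*x*y + 2*x + y**2 - y + 1.
Note: deg(f) ≤ deg(F) = 2; strict inequality happens when F is divisible by Z (lost terms).


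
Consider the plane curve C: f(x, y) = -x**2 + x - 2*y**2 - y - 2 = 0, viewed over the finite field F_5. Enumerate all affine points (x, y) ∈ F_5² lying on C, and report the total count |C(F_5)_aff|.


Affine F_5-points: {(0, 1), (1, 1), (2, 3), (2, 4), (4, 3), (4, 4)}; count = 6.

For each of the 25 pairs (x, y) ∈ F_5², evaluate f(x, y) mod 5. Record the zeros.
  x = 0: [0↦3, 1↦0, 2↦3, 3↦2, 4↦2]  zeros at y ∈ {1}
  x = 1: [0↦3, 1↦0, 2↦3, 3↦2, 4↦2]  zeros at y ∈ {1}
  x = 2: [0↦1, 1↦3, 2↦1, 3↦0, 4↦0]  zeros at y ∈ {3, 4}
  x = 3: [0↦2, 1↦4, 2↦2, 3↦1, 4↦1]  zeros at y ∈ ∅
  x = 4: [0↦1, 1↦3, 2↦1, 3↦0, 4↦0]  zeros at y ∈ {3, 4}
Collecting zeros: affine points = {(0, 1), (1, 1), (2, 3), (2, 4), (4, 3), (4, 4)}.
Total count |C(F_5)_aff| = 6.


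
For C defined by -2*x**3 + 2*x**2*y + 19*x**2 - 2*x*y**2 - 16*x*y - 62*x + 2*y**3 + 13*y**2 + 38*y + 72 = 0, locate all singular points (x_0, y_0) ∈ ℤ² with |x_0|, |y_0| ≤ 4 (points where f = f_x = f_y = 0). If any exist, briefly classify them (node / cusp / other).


Singular points: {(3, -1)}; classification: node.

Compute partial derivatives:
  f_x = -6*x**2 + 4*x*y + 38*x - 2*y**2 - 16*y - 62.
  f_y = 2*x**2 - 4*x*y - 16*x + 6*y**2 + 26*y + 38.
Scan x_0 ∈ {−4, ..., 4}. For each x_0, f_y(x_0, y) is a polynomial in y; find its integer roots y ∈ {−4, ..., 4}, then test f_x and f at those candidates.
  x = -4: f_y(-4, y) = 6*y**2 + 42*y + 134; no integer root y with |y| ≤ 4.
  x = -3: f_y(-3, y) = 6*y**2 + 38*y + 104; no integer root y with |y| ≤ 4.
  x = -2: f_y(-2, y) = 6*y**2 + 34*y + 78; no integer root y with |y| ≤ 4.
  x = -1: f_y(-1, y) = 6*y**2 + 30*y + 56; no integer root y with |y| ≤ 4.
  x = 0: f_y(0, y) = 6*y**2 + 26*y + 38; no integer root y with |y| ≤ 4.
  x = 1: f_y(1, y) = 6*y**2 + 22*y + 24; no integer root y with |y| ≤ 4.
  x = 2: f_y(2, y) = 6*y**2 + 18*y + 14; no integer root y with |y| ≤ 4.
  x = 3: f_y(3, y) = 6*y**2 + 14*y + 8; vanishes at y ∈ {-1}. (3, -1): f_x = 0, f = 0 — SINGULAR.
  x = 4: f_y(4, y) = 6*y**2 + 10*y + 6; no integer root y with |y| ≤ 4.
Only singular point on the grid: (3, -1).
Classify: substitute x = 3 + u, y = -1 + v and expand: f = -2*u**3 + 2*u**2*v - u**2 - 2*u*v**2 + 2*v**3 + v**2.
No constant or linear terms (consistent with a singular point). Quadratic part: -u**2 + v**2. Cubic part: -2*u**3 + 2*u**2*v - 2*u*v**2 + 2*v**3.
The quadratic part v**2 - u**2 = (v − u)(v + u) splits into two distinct linear factors, so there are two distinct tangent lines y − -1 = ±(x − 3) — this is a node (ordinary double point).
Classification: node.


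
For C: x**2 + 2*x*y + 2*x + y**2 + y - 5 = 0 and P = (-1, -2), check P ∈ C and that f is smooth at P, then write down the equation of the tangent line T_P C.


Tangent line at P: -4*x - 5*y - 14 = 0.

Step 1: f(-1, -2) = 0, so P lies on C.
Step 2: partial derivatives
  f_x(x, y) = 2*x + 2*y + 2, f_y(x, y) = 2*x + 2*y + 1.
  f_x(P) = -4, f_y(P) = -5 (gradient nonzero, so P is smooth).
Step 3: tangent line at P: -4·(x − -1) + -5·(y − -2) = 0.
Expanding: -4*x - 5*y - 14 = 0.


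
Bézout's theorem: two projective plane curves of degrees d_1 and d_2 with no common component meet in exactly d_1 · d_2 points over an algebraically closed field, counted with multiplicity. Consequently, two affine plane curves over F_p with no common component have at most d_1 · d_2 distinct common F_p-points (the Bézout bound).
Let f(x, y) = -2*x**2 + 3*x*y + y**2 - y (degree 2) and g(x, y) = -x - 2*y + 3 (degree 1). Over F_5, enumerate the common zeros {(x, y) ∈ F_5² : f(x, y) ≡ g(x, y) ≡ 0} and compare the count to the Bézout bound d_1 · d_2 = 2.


Common zeros: ∅; count = 0; Bézout bound = 2.

deg(f) = 2, deg(g) = 1, so Bézout bound = 2.
Scan x ∈ F_5. For each x, list the y ∈ F_5 with f(x, y) ≡ 0 and those with g(x, y) ≡ 0 (mod 5); the common zeros in that column are the intersection.
  x = 0: f ≡ 0 at y ∈ {0, 1}; g ≡ 0 at y ∈ {4}; common: ∅.
  x = 1: f ≡ 0 at y ∈ ∅; g ≡ 0 at y ∈ {1}; common: ∅.
  x = 2: f ≡ 0 at y ∈ ∅; g ≡ 0 at y ∈ {3}; common: ∅.
  x = 3: f ≡ 0 at y ∈ {3, 4}; g ≡ 0 at y ∈ {0}; common: ∅.
  x = 4: f ≡ 0 at y ∈ {1, 3}; g ≡ 0 at y ∈ {2}; common: ∅.
Collecting: common zeros = ∅, so the count is 0.
Comparison with the Bézout bound: 0 ≤ 2 = deg(f)·deg(g), as expected for curves with no common component (the affine F_5-count falls short of the bound because intersections may lie at infinity, over extension fields, or carry multiplicity).


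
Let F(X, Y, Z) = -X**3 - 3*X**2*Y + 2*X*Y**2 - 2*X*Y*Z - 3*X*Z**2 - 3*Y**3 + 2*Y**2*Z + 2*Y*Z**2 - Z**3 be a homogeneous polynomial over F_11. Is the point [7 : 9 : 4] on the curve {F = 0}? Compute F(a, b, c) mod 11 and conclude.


F(7,9,4) ≡ 8 (mod 11); P is NOT on the curve.

Evaluate F(7, 9, 4) term-by-term (mod 11).
  -X**3 ↦ -1·343·1·1 = -343
  -3*X**2*Y ↦ -3·49·9·1 = -1323
  2*X*Y**2 ↦ 2·7·81·1 = 1134
  -2*X*Y*Z ↦ -2·7·9·4 = -504
  -3*X*Z**2 ↦ -3·7·1·16 = -336
  -3*Y**3 ↦ -3·1·729·1 = -2187
  2*Y**2*Z ↦ 2·1·81·4 = 648
  2*Y*Z**2 ↦ 2·1·9·16 = 288
  -Z**3 ↦ -1·1·1·64 = -64
Sum: F(7, 9, 4) = (-343) + (-1323) + (1134) + (-504) + (-336) + (-2187) + (648) + (288) + (-64) = -2687.
Reducing mod 11: -2687 ≡ 8 (mod 11).
Since F(a, b, c) ≡ 8 ≠ 0 (mod 11), P does NOT lie on the curve.


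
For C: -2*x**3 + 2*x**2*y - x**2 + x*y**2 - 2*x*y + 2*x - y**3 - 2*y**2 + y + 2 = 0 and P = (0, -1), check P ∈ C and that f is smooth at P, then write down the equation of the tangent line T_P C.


Tangent line at P: 5*x + 2*y + 2 = 0.

Step 1: f(0, -1) = 0, so P lies on C.
Step 2: partial derivatives
  f_x(x, y) = -6*x**2 + 4*x*y - 2*x + y**2 - 2*y + 2, f_y(x, y) = 2*x**2 + 2*x*y - 2*x - 3*y**2 - 4*y + 1.
  f_x(P) = 5, f_y(P) = 2 (gradient nonzero, so P is smooth).
Step 3: tangent line at P: 5·(x − 0) + 2·(y − -1) = 0.
Expanding: 5*x + 2*y + 2 = 0.


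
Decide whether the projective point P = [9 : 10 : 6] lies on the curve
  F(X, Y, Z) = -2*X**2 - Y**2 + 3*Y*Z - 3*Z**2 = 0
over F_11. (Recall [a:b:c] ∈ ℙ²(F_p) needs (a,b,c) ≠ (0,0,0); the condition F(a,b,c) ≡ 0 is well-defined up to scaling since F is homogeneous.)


F(9,10,6) ≡ 8 (mod 11); P is NOT on the curve.

Evaluate F(9, 10, 6) term-by-term (mod 11).
  -2*X**2 ↦ -2·81·1·1 = -162
  -Y**2 ↦ -1·1·100·1 = -100
  3*Y*Z ↦ 3·1·10·6 = 180
  -3*Z**2 ↦ -3·1·1·36 = -108
Sum: F(9, 10, 6) = (-162) + (-100) + (180) + (-108) = -190.
Reducing mod 11: -190 ≡ 8 (mod 11).
Since F(a, b, c) ≡ 8 ≠ 0 (mod 11), P does NOT lie on the curve.


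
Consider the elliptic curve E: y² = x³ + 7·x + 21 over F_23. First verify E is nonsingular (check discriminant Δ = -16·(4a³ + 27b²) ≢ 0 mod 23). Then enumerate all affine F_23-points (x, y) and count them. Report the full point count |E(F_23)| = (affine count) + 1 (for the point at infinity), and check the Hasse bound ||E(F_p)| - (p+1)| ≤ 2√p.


Affine points = {(1, 11), (1, 12), (3, 0), (6, 7), (6, 16), (9, 10), (9, 13), (11, 7), (11, 16), (12, 4), (12, 19), (13, 3), (13, 20), (17, 4), (17, 19), (22, 6), (22, 17)}; affine count = 17; |E(F_23)| = 18.

Discriminant check: Δ ∝ 4a³ + 27b² = 4·7³ + 27·21² = 4·343 + 27·441 ≡ 8 (mod 23). Nonzero ⇒ E is nonsingular.
For each x ∈ F_23, compute rhs = x³ + 7·x + 21 mod 23, then count y ∈ F_23 with y² ≡ rhs.
  x = 0: rhs = 21, matching y values: none (0 points).
  x = 1: rhs = 6, matching y values: 11, 12 (2 points).
  x = 2: rhs = 20, matching y values: none (0 points).
  x = 3: rhs = 0, matching y values: 0 (1 points).
  x = 4: rhs = 21, matching y values: none (0 points).
  x = 5: rhs = 20, matching y values: none (0 points).
  x = 6: rhs = 3, matching y values: 7, 16 (2 points).
  x = 7: rhs = 22, matching y values: none (0 points).
  x = 8: rhs = 14, matching y values: none (0 points).
  x = 9: rhs = 8, matching y values: 10, 13 (2 points).
  x = 10: rhs = 10, matching y values: none (0 points).
  x = 11: rhs = 3, matching y values: 7, 16 (2 points).
  x = 12: rhs = 16, matching y values: 4, 19 (2 points).
  x = 13: rhs = 9, matching y values: 3, 20 (2 points).
  x = 14: rhs = 11, matching y values: none (0 points).
  x = 15: rhs = 5, matching y values: none (0 points).
  x = 16: rhs = 20, matching y values: none (0 points).
  x = 17: rhs = 16, matching y values: 4, 19 (2 points).
  x = 18: rhs = 22, matching y values: none (0 points).
  x = 19: rhs = 21, matching y values: none (0 points).
  x = 20: rhs = 19, matching y values: none (0 points).
  x = 21: rhs = 22, matching y values: none (0 points).
  x = 22: rhs = 13, matching y values: 6, 17 (2 points).
Total affine count: 17.
Full point count |E(F_23)| = 17 + 1 = 18.
Hasse bound: |18 − (23+1)| = |-6| = 6 ≤ 2√23 ≈ 9.5917 ✓.


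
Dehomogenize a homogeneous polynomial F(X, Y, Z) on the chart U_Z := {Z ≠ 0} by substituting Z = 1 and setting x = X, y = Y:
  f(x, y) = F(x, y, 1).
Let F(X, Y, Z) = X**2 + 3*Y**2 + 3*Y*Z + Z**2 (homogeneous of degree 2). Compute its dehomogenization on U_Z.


f(x, y) = x**2 + 3*y**2 + 3*y + 1

On U_Z we set Z = 1. Each monomial c·X^i·Y^j·Z^k in F becomes c·x^i·y^j·1^k = c·x^i·y^j.
Substituting Z = 1: F(X, Y, 1) = x**2 + 3*y**2 + 3*y + 1.
Note: deg(f) ≤ deg(F) = 2; strict inequality happens when F is divisible by Z (lost terms).


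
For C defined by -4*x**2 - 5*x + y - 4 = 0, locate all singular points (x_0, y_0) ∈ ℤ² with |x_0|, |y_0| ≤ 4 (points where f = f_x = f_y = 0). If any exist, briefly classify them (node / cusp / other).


No singular points in the scanned grid; C is smooth there.

Compute partial derivatives:
  f_x = -8*x - 5.
  f_y = 1.
f_y = 1 is a nonzero constant, so f_y never vanishes: no point (x, y) can satisfy f = f_x = f_y = 0. In particular no (x, y) ∈ {−4, ..., 4}² is singular; the curve is smooth.


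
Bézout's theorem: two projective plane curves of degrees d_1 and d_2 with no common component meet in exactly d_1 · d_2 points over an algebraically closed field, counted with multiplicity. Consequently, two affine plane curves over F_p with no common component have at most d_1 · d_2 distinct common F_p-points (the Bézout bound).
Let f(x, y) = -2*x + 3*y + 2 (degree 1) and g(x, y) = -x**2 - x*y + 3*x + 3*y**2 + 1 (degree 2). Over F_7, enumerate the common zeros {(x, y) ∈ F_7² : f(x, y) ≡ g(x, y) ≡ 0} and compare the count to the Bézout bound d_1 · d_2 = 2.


Common zeros: {(0, 4), (3, 6)}; count = 2; Bézout bound = 2.

deg(f) = 1, deg(g) = 2, so Bézout bound = 2.
Scan x ∈ F_7. For each x, list the y ∈ F_7 with f(x, y) ≡ 0 and those with g(x, y) ≡ 0 (mod 7); the common zeros in that column are the intersection.
  x = 0: f ≡ 0 at y ∈ {4}; g ≡ 0 at y ∈ {3, 4}; common: {4}.
  x = 1: f ≡ 0 at y ∈ {0}; g ≡ 0 at y ∈ {6}; common: ∅.
  x = 2: f ≡ 0 at y ∈ {3}; g ≡ 0 at y ∈ ∅; common: ∅.
  x = 3: f ≡ 0 at y ∈ {6}; g ≡ 0 at y ∈ {2, 6}; common: {6}.
  x = 4: f ≡ 0 at y ∈ {2}; g ≡ 0 at y ∈ ∅; common: ∅.
  x = 5: f ≡ 0 at y ∈ {5}; g ≡ 0 at y ∈ {2}; common: ∅.
  x = 6: f ≡ 0 at y ∈ {1}; g ≡ 0 at y ∈ {4, 5}; common: ∅.
Collecting: common zeros = {(0, 4), (3, 6)}, so the count is 2.
Comparison with the Bézout bound: 2 ≤ 2 = deg(f)·deg(g), as expected for curves with no common component (the bound is attained).


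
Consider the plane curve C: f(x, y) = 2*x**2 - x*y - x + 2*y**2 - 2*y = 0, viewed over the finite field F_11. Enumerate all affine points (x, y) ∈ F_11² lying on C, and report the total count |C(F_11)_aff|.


Affine F_11-points: {(0, 0), (0, 1), (1, 1), (1, 6), (2, 4), (2, 9), (3, 9), (3, 10), (6, 0), (6, 4), (8, 6), (8, 10)}; count = 12.

For each of the 121 pairs (x, y) ∈ F_11², evaluate f(x, y) mod 11. Record the zeros.
  x = 0: [0↦0, 1↦0, 2↦4, 3↦1, 4↦2, 5↦7, 6↦5, 7↦7, 8↦2, 9↦1, 10↦4]  zeros at y ∈ {0, 1}
  x = 1: [0↦1, 1↦0, 2↦3, 3↦10, 4↦10, 5↦3, 6↦0, 7↦1, 8↦6, 9↦4, 10↦6]  zeros at y ∈ {1, 6}
  x = 2: [0↦6, 1↦4, 2↦6, 3↦1, 4↦0, 5↦3, 6↦10, 7↦10, 8↦3, 9↦0, 10↦1]  zeros at y ∈ {4, 9}
  x = 3: [0↦4, 1↦1, 2↦2, 3↦7, 4↦5, 5↦7, 6↦2, 7↦1, 8↦4, 9↦0, 10↦0]  zeros at y ∈ {9, 10}
  x = 4: [0↦6, 1↦2, 2↦2, 3↦6, 4↦3, 5↦4, 6↦9, 7↦7, 8↦9, 9↦4, 10↦3]  zeros at y ∈ ∅
  x = 5: [0↦1, 1↦7, 2↦6, 3↦9, 4↦5, 5↦5, 6↦9, 7↦6, 8↦7, 9↦1, 10↦10]  zeros at y ∈ ∅
  x = 6: [0↦0, 1↦5, 2↦3, 3↦5, 4↦0, 5↦10, 6↦2, 7↦9, 8↦9, 9↦2, 10↦10]  zeros at y ∈ {0, 4}
  x = 7: [0↦3, 1↦7, 2↦4, 3↦5, 4↦10, 5↦8, 6↦10, 7↦5, 8↦4, 9↦7, 10↦3]  zeros at y ∈ ∅
  x = 8: [0↦10, 1↦2, 2↦9, 3↦9, 4↦2, 5↦10, 6↦0, 7↦5, 8↦3, 9↦5, 10↦0]  zeros at y ∈ {6, 10}
  x = 9: [0↦10, 1↦1, 2↦7, 3↦6, 4↦9, 5↦5, 6↦5, 7↦9, 8↦6, 9↦7, 10↦1]  zeros at y ∈ ∅
  x = 10: [0↦3, 1↦4, 2↦9, 3↦7, 4↦9, 5↦4, 6↦3, 7↦6, 8↦2, 9↦2, 10↦6]  zeros at y ∈ ∅
Collecting zeros: affine points = {(0, 0), (0, 1), (1, 1), (1, 6), (2, 4), (2, 9), (3, 9), (3, 10), (6, 0), (6, 4), (8, 6), (8, 10)}.
Total count |C(F_11)_aff| = 12.


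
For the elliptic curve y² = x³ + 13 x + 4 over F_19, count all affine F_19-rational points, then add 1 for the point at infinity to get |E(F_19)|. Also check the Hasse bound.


Affine points = {(0, 2), (0, 17), (2, 0), (4, 5), (4, 14), (5, 2), (5, 17), (7, 1), (7, 18), (12, 8), (12, 11), (14, 2), (14, 17), (18, 3), (18, 16)}; affine count = 15; |E(F_19)| = 16.

Discriminant check: Δ ∝ 4a³ + 27b² = 4·13³ + 27·4² = 4·2197 + 27·16 ≡ 5 (mod 19). Nonzero ⇒ E is nonsingular.
For each x ∈ F_19, compute rhs = x³ + 13·x + 4 mod 19, then count y ∈ F_19 with y² ≡ rhs.
  x = 0: rhs = 4, matching y values: 2, 17 (2 points).
  x = 1: rhs = 18, matching y values: none (0 points).
  x = 2: rhs = 0, matching y values: 0 (1 points).
  x = 3: rhs = 13, matching y values: none (0 points).
  x = 4: rhs = 6, matching y values: 5, 14 (2 points).
  x = 5: rhs = 4, matching y values: 2, 17 (2 points).
  x = 6: rhs = 13, matching y values: none (0 points).
  x = 7: rhs = 1, matching y values: 1, 18 (2 points).
  x = 8: rhs = 12, matching y values: none (0 points).
  x = 9: rhs = 14, matching y values: none (0 points).
  x = 10: rhs = 13, matching y values: none (0 points).
  x = 11: rhs = 15, matching y values: none (0 points).
  x = 12: rhs = 7, matching y values: 8, 11 (2 points).
  x = 13: rhs = 14, matching y values: none (0 points).
  x = 14: rhs = 4, matching y values: 2, 17 (2 points).
  x = 15: rhs = 2, matching y values: none (0 points).
  x = 16: rhs = 14, matching y values: none (0 points).
  x = 17: rhs = 8, matching y values: none (0 points).
  x = 18: rhs = 9, matching y values: 3, 16 (2 points).
Total affine count: 15.
Full point count |E(F_19)| = 15 + 1 = 16.
Hasse bound: |16 − (19+1)| = |-4| = 4 ≤ 2√19 ≈ 8.7178 ✓.


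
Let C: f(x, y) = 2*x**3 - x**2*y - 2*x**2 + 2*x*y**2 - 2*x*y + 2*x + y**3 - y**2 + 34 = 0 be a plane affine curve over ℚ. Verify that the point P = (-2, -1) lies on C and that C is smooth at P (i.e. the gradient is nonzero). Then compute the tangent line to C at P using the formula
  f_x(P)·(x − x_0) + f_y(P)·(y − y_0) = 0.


Tangent line at P: 34*x + 13*y + 81 = 0.

Step 1: f(-2, -1) = 0, so P lies on C.
Step 2: partial derivatives
  f_x(x, y) = 6*x**2 - 2*x*y - 4*x + 2*y**2 - 2*y + 2, f_y(x, y) = -x**2 + 4*x*y - 2*x + 3*y**2 - 2*y.
  f_x(P) = 34, f_y(P) = 13 (gradient nonzero, so P is smooth).
Step 3: tangent line at P: 34·(x − -2) + 13·(y − -1) = 0.
Expanding: 34*x + 13*y + 81 = 0.


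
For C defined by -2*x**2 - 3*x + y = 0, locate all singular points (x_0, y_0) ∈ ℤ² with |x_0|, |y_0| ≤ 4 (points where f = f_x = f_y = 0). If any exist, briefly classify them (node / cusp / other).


No singular points in the scanned grid; C is smooth there.

Compute partial derivatives:
  f_x = -4*x - 3.
  f_y = 1.
f_y = 1 is a nonzero constant, so f_y never vanishes: no point (x, y) can satisfy f = f_x = f_y = 0. In particular no (x, y) ∈ {−4, ..., 4}² is singular; the curve is smooth.


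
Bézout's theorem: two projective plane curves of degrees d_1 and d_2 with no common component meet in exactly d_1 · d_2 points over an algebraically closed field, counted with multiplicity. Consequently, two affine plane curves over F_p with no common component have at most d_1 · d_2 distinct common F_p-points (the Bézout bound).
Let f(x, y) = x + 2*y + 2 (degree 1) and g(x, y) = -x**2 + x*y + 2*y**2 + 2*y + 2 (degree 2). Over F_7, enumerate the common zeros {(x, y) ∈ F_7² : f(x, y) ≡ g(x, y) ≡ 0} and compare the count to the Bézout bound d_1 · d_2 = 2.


Common zeros: {(3, 1), (4, 4)}; count = 2; Bézout bound = 2.

deg(f) = 1, deg(g) = 2, so Bézout bound = 2.
Scan x ∈ F_7. For each x, list the y ∈ F_7 with f(x, y) ≡ 0 and those with g(x, y) ≡ 0 (mod 7); the common zeros in that column are the intersection.
  x = 0: f ≡ 0 at y ∈ {6}; g ≡ 0 at y ∈ {2, 4}; common: ∅.
  x = 1: f ≡ 0 at y ∈ {2}; g ≡ 0 at y ∈ {3, 6}; common: ∅.
  x = 2: f ≡ 0 at y ∈ {5}; g ≡ 0 at y ∈ {2, 3}; common: ∅.
  x = 3: f ≡ 0 at y ∈ {1}; g ≡ 0 at y ∈ {0, 1}; common: {1}.
  x = 4: f ≡ 0 at y ∈ {4}; g ≡ 0 at y ∈ {0, 4}; common: {4}.
  x = 5: f ≡ 0 at y ∈ {0}; g ≡ 0 at y ∈ {1, 6}; common: ∅.
  x = 6: f ≡ 0 at y ∈ {3}; g ≡ 0 at y ∈ {5}; common: ∅.
Collecting: common zeros = {(3, 1), (4, 4)}, so the count is 2.
Comparison with the Bézout bound: 2 ≤ 2 = deg(f)·deg(g), as expected for curves with no common component (the bound is attained).
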